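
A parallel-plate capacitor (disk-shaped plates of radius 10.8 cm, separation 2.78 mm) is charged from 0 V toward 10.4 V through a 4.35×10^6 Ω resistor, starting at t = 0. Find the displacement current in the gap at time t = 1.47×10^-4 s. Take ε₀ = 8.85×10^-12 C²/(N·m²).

With C = ε₀A/d = (8.85×10^-12)(0.03664)/(2.78×10^-3) = 1.166×10^-10 F, the time constant is τ = RC = 5.072×10^-4 s, so t/τ = 0.2898 and e^(−t/τ) = 0.7484.
I_d = I_cond = (V₀/R) e^(−t/τ) = (2.391×10^-6)(0.7484) = 1.79×10^-6 A.

1.79×10^-6 A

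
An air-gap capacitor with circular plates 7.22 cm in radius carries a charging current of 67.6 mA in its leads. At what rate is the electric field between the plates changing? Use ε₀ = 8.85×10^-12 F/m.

4.66×10^11 V/(m·s)

The displacement current between the plates equals the conduction current, I_d = 67.6 mA.
Since I_d = ε₀ A dE/dt, dE/dt = I_d/(ε₀A) = (0.0676)/((8.85×10^-12)(0.01638)) = 4.66×10^11 V/(m·s).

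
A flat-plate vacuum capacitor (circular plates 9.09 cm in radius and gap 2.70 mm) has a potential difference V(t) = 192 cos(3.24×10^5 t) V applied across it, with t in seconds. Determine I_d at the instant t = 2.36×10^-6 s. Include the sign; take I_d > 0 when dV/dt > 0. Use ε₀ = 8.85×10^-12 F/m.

C = ε₀A/d = (8.85×10^-12)(0.02596)/(2.70×10^-3) = 8.509×10^-11 F. dV/dt = V₀ω·−sin(ωt); at ωt = 0.76464 rad this factor is -0.6923.
I_d = C dV/dt = (8.509×10^-11)(192)(3.24×10^5)(-0.6923) = -3.66×10^-3 A.

-3.66×10^-3 A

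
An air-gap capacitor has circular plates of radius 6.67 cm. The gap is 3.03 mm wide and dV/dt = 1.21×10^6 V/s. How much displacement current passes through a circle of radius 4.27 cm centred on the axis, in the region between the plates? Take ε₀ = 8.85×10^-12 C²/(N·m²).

2.02×10^-5 A

I_d = C dV/dt with C = ε₀πR²/d = 4.083×10^-11 F, so I_d = (4.083×10^-11)(1.21×10^6) = 4.940×10^-5 A.
Through an area πr² the displacement current is I_d·(πr²/πR²) = I_d (r/R)² = 2.02×10^-5 A.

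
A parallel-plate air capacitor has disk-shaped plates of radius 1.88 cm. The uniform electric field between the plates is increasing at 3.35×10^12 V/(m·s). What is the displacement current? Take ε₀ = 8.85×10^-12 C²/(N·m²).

0.0329 A

I_d = ε₀ A (dE/dt) = (8.85×10^-12)(1.110×10^-3 m²)(3.35×10^12) = 0.0329 A.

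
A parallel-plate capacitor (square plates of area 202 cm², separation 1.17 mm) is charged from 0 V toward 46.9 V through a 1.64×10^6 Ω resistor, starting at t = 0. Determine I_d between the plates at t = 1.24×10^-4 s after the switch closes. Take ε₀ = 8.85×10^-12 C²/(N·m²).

1.74×10^-5 A

With C = ε₀A/d = (8.85×10^-12)(0.0202)/(1.17×10^-3) = 1.528×10^-10 F, the time constant is τ = RC = 2.506×10^-4 s, so t/τ = 0.4948 and e^(−t/τ) = 0.6097.
I_d = I_cond = (V₀/R) e^(−t/τ) = (2.860×10^-5)(0.6097) = 1.74×10^-5 A.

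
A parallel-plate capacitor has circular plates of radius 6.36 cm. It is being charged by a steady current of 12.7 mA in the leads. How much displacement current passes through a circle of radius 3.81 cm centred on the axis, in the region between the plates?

4.56×10^-3 A

By continuity the displacement current in the gap matches the conduction current: I_d = 0.0127 A.
Through an area πr² the displacement current is I_d·(πr²/πR²) = I_d (r/R)² = 4.56×10^-3 A.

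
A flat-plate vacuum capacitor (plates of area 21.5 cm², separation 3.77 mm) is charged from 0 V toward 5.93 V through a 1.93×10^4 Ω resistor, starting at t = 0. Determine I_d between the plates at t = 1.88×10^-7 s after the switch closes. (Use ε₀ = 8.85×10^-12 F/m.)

4.46×10^-5 A

C = ε₀A/d = (8.85×10^-12)(2.15×10^-3)/(3.77×10^-3) = 5.047×10^-12 F, so τ = RC = 9.741×10^-8 s.
The conduction current is I(t) = (V₀/R) e^(−t/τ), and the displacement current between the plates equals it.
t/τ = 1.930; I_d = (5.93/1.93×10^4) · e^(−1.930) = (3.073×10^-4)(0.1451) = 4.46×10^-5 A.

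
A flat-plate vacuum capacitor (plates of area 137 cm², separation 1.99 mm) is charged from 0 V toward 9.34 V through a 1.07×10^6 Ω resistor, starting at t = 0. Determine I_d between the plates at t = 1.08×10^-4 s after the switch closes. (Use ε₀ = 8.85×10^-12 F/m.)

1.67×10^-6 A

With C = ε₀A/d = (8.85×10^-12)(0.0137)/(1.99×10^-3) = 6.093×10^-11 F, the time constant is τ = RC = 6.520×10^-5 s, so t/τ = 1.656 and e^(−t/τ) = 0.1909.
I_d = I_cond = (V₀/R) e^(−t/τ) = (8.729×10^-6)(0.1909) = 1.67×10^-6 A.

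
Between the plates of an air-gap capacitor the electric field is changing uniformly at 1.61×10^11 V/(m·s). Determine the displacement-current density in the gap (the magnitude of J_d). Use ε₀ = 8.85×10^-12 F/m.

1.42 A/m²

The displacement-current density is ε₀ ∂E/∂t = (8.85×10^-12)(1.61×10^11) = 1.42 A/m².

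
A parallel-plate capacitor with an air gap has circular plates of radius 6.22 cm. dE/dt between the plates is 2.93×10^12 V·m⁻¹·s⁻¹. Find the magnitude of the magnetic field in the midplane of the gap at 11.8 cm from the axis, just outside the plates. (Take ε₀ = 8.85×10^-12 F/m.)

5.34×10^-7 T

Through the whole plate area (πR² = 0.01215 m²), I_d = ε₀ πR² dE/dt = 0.3151 A.
Outside the plates the loop encloses all of I_d, so B·2πr = μ₀ I_d and B = 5.34×10^-7 T.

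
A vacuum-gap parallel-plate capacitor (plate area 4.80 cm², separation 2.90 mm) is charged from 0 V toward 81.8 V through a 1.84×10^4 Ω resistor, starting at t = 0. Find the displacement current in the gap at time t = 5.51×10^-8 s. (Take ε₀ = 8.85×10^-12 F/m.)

C = ε₀A/d = (8.85×10^-12)(4.80×10^-4)/(2.90×10^-3) = 1.465×10^-12 F, so τ = RC = 2.696×10^-8 s.
The conduction current is I(t) = (V₀/R) e^(−t/τ), and the displacement current between the plates equals it.
t/τ = 2.044; I_d = (81.8/1.84×10^4) · e^(−2.044) = (4.446×10^-3)(0.1295) = 5.76×10^-4 A.

5.76×10^-4 A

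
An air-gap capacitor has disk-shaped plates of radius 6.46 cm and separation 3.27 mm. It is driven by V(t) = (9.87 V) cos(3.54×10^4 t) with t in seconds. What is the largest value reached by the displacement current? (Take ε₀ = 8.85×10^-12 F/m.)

1.24×10^-5 A

(dE/dt)_max = V₀ω/d = 1.068×10^8 V/(m·s); ω = 3.54×10^4 rad/s.
I_d,max = ε₀ A (dE/dt)_max = (8.85×10^-12)(0.01311)(1.068×10^8) = 1.24×10^-5 A.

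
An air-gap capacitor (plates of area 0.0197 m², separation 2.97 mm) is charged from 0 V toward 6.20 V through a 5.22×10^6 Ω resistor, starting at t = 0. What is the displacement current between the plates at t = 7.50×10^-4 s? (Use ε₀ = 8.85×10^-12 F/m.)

With C = ε₀A/d = (8.85×10^-12)(0.0197)/(2.97×10^-3) = 5.870×10^-11 F, the time constant is τ = RC = 3.064×10^-4 s, so t/τ = 2.448 and e^(−t/τ) = 0.08647.
I_d = I_cond = (V₀/R) e^(−t/τ) = (1.188×10^-6)(0.08647) = 1.03×10^-7 A.

1.03×10^-7 A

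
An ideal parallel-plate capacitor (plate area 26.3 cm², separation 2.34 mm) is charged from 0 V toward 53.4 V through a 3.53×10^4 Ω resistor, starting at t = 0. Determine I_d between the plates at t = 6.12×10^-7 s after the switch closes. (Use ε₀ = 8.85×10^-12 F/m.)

2.65×10^-4 A

C = ε₀A/d = (8.85×10^-12)(2.63×10^-3)/(2.34×10^-3) = 9.947×10^-12 F, so τ = RC = 3.511×10^-7 s.
The conduction current is I(t) = (V₀/R) e^(−t/τ), and the displacement current between the plates equals it.
t/τ = 1.743; I_d = (53.4/3.53×10^4) · e^(−1.743) = (1.513×10^-3)(0.1750) = 2.65×10^-4 A.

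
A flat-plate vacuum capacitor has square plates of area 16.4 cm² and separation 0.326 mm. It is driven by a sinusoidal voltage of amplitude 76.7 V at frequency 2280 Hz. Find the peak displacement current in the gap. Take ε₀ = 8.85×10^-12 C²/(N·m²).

C = ε₀A/d = (8.85×10^-12)(1.64×10^-3)/(3.26×10^-4) = 4.452×10^-11 F; ω = 2πf = 1.433×10^4 rad/s.
I_d = C dV/dt, so |I_d|_max = C V₀ ω = (4.452×10^-11)(76.7)(1.433×10^4) = 4.89×10^-5 A.

4.89×10^-5 A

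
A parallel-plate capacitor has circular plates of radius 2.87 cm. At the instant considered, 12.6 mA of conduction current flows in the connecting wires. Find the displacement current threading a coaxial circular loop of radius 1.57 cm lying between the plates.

No conduction current crosses the gap, so I_d there equals the 0.0126 A in the leads.
The field is uniform, so I_d,enc = I_d (r/R)² = (0.0126)(1.57/2.87)² = 3.77×10^-3 A.

3.77×10^-3 A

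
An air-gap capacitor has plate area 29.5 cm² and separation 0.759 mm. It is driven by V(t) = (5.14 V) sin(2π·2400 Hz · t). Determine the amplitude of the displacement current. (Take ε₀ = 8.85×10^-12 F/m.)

The displacement current equals the conduction current C dV/dt, which peaks at C V₀ ω.
With C = ε₀A/d = (8.85×10^-12)(2.95×10^-3)/(7.59×10^-4) = 3.440×10^-11 F and ω = 2πf = 1.508×10^4 rad/s, I_d,max = (3.440×10^-11)(5.14)(1.508×10^4) = 2.67×10^-6 A.

2.67×10^-6 A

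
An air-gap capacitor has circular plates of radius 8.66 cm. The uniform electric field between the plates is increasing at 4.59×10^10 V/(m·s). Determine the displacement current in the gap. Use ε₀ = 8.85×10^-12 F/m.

9.57×10^-3 A

With a uniform field, Φ_E = EA, so I_d = ε₀ A dE/dt = 9.57×10^-3 A.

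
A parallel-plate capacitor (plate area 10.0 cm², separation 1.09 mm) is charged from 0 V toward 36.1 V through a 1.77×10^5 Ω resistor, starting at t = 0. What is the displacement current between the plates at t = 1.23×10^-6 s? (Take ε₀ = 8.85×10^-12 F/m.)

8.67×10^-5 A

C = ε₀A/d = (8.85×10^-12)(1.00×10^-3)/(1.09×10^-3) = 8.119×10^-12 F, so τ = RC = 1.437×10^-6 s.
The conduction current is I(t) = (V₀/R) e^(−t/τ), and the displacement current between the plates equals it.
t/τ = 0.8559; I_d = (36.1/1.77×10^5) · e^(−0.8559) = (2.040×10^-4)(0.4249) = 8.67×10^-5 A.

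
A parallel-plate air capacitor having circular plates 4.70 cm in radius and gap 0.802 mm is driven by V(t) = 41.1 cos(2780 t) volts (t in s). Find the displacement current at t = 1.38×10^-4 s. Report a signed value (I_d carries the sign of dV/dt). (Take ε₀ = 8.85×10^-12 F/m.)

-3.28×10^-6 A

C = ε₀A/d = (8.85×10^-12)(6.940×10^-3)/(8.02×10^-4) = 7.658×10^-11 F. dV/dt = V₀ω·−sin(ωt); at ωt = 0.38364 rad this factor is -0.3743.
I_d = C dV/dt = (7.658×10^-11)(41.1)(2780)(-0.3743) = -3.28×10^-6 A.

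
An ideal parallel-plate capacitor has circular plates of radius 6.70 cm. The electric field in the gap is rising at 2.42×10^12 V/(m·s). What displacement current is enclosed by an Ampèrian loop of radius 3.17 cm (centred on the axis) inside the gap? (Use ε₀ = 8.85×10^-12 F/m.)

I_d = ε₀ dΦ_E/dt = ε₀ πR² (dE/dt) = (8.85×10^-12)(0.01410)(2.42×10^12) = 0.3020 A through the full plate area.
The field is uniform, so I_d,enc = I_d (r/R)² = (0.3020)(3.17/6.70)² = 0.0676 A.

0.0676 A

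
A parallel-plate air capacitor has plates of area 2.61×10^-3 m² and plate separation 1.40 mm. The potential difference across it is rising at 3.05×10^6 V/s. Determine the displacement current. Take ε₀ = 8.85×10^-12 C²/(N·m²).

5.03×10^-5 A

C = ε₀A/d = (8.85×10^-12)(2.61×10^-3)/(1.40×10^-3) = 1.650×10^-11 F.
I_d = C dV/dt = (1.650×10^-11)(3.05×10^6) = 5.03×10^-5 A.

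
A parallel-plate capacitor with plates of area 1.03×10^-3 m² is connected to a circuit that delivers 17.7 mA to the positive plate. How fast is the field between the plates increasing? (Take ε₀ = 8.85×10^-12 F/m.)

By continuity, I_d in the gap equals the 17.7 mA flowing in the wire.
Then dE/dt = I_d/(ε₀A) = 1.94×10^12 V/(m·s).

1.94×10^12 V/(m·s)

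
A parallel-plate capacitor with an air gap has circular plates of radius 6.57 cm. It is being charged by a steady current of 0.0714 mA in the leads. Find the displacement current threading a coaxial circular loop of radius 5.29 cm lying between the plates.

Between the plates the displacement current equals the wire current: I_d = 0.0714 mA = 7.14×10^-5 A.
The field is uniform, so I_d,enc = I_d (r/R)² = (7.14×10^-5)(5.29/6.57)² = 4.63×10^-5 A.

4.63×10^-5 A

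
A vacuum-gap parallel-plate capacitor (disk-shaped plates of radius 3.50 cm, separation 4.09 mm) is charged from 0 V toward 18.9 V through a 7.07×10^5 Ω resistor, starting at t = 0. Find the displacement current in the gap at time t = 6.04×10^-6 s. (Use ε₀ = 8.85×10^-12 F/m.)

With C = ε₀A/d = (8.85×10^-12)(3.848×10^-3)/(4.09×10^-3) = 8.326×10^-12 F, the time constant is τ = RC = 5.886×10^-6 s, so t/τ = 1.026 and e^(−t/τ) = 0.3584.
I_d = I_cond = (V₀/R) e^(−t/τ) = (2.673×10^-5)(0.3584) = 9.58×10^-6 A.

9.58×10^-6 A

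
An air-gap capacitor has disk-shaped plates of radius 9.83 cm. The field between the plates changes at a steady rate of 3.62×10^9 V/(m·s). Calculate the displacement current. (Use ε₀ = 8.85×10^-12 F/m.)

9.73×10^-4 A

The displacement current is ε₀ times dΦ_E/dt = ε₀ A dE/dt = (8.85×10^-12)(0.03036)(3.62×10^9) = 9.73×10^-4 A.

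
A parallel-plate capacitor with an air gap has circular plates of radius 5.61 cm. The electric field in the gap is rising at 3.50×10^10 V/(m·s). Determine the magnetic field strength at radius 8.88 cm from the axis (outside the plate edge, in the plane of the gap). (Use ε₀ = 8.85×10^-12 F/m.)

I_d = ε₀ dΦ_E/dt = ε₀ πR² (dE/dt) = (8.85×10^-12)(9.887×10^-3)(3.50×10^10) = 3.062×10^-3 A through the full plate area.
For r ≥ R the full I_d is enclosed: B = μ₀ I_d/(2πr) = (4π×10^-7)(3.062×10^-3)/(2π·0.0888) = 6.90×10^-9 T.

6.90×10^-9 T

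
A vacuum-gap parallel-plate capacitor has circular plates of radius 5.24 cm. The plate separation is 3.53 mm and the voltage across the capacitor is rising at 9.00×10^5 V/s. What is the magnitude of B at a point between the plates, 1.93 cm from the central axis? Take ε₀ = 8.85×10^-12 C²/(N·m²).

2.74×10^-11 T

With E = V/d, dE/dt = 2.550×10^8 V/(m·s) and πR² = 8.626×10^-3 m², giving I_d = ε₀ πR² dE/dt = 1.947×10^-5 A.
For r < R the Ampère–Maxwell law gives B(2πr) = μ₀ I_d (r²/R²), so B = μ₀ I_d r/(2πR²) = (4π×10^-7)(1.947×10^-5)(0.0193)/(2π·0.0524²) = 2.74×10^-11 T.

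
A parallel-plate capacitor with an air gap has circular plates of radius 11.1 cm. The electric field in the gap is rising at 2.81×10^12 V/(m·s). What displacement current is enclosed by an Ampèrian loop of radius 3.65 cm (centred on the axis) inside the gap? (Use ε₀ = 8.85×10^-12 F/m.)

I_d = ε₀ dΦ_E/dt = ε₀ πR² (dE/dt) = (8.85×10^-12)(0.03871)(2.81×10^12) = 0.9627 A through the full plate area.
The field is uniform, so I_d,enc = I_d (r/R)² = (0.9627)(3.65/11.1)² = 0.104 A.

0.104 A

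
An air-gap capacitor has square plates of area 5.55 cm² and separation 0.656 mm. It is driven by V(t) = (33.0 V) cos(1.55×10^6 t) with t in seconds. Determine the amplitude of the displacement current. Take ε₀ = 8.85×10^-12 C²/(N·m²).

(dE/dt)_max = V₀ω/d = 7.797×10^10 V/(m·s); ω = 1.55×10^6 rad/s.
I_d,max = ε₀ A (dE/dt)_max = (8.85×10^-12)(5.55×10^-4)(7.797×10^10) = 3.83×10^-4 A.

3.83×10^-4 A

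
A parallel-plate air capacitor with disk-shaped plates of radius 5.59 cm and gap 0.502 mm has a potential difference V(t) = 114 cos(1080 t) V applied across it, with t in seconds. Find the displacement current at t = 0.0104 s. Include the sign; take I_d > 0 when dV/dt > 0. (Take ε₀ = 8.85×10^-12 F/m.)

2.07×10^-5 A

dV/dt = (114)(1080)·−sin(11.232) = 1.197×10^5 V/s.
I_d = C dV/dt with C = ε₀A/d = (8.85×10^-12)(9.817×10^-3)/(5.02×10^-4) = 1.731×10^-10 F, so I_d = (1.731×10^-10)(1.197×10^5) = 2.07×10^-5 A.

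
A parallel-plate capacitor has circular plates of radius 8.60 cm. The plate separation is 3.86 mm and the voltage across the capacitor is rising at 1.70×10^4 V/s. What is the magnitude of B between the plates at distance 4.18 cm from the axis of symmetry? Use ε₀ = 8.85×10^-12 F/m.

With E = V/d, dE/dt = 4.404×10^6 V/(m·s) and πR² = 0.02324 m², giving I_d = ε₀ πR² dE/dt = 9.058×10^-7 A.
For r < R the Ampère–Maxwell law gives B(2πr) = μ₀ I_d (r²/R²), so B = μ₀ I_d r/(2πR²) = (4π×10^-7)(9.058×10^-7)(0.0418)/(2π·0.0860²) = 1.02×10^-12 T.

1.02×10^-12 T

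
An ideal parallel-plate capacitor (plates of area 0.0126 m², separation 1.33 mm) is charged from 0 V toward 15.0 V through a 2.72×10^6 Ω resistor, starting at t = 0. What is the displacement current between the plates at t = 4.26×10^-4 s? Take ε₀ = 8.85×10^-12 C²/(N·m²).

8.52×10^-7 A

With C = ε₀A/d = (8.85×10^-12)(0.0126)/(1.33×10^-3) = 8.384×10^-11 F, the time constant is τ = RC = 2.280×10^-4 s, so t/τ = 1.868 and e^(−t/τ) = 0.1544.
I_d = I_cond = (V₀/R) e^(−t/τ) = (5.515×10^-6)(0.1544) = 8.52×10^-7 A.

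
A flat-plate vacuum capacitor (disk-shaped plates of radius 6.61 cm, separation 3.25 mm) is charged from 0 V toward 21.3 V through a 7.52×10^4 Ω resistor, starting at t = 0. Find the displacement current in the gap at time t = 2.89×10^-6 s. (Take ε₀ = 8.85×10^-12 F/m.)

1.01×10^-4 A

C = ε₀A/d = (8.85×10^-12)(0.01373)/(3.25×10^-3) = 3.739×10^-11 F, so τ = RC = 2.812×10^-6 s.
The conduction current is I(t) = (V₀/R) e^(−t/τ), and the displacement current between the plates equals it.
t/τ = 1.028; I_d = (21.3/7.52×10^4) · e^(−1.028) = (2.832×10^-4)(0.3577) = 1.01×10^-4 A.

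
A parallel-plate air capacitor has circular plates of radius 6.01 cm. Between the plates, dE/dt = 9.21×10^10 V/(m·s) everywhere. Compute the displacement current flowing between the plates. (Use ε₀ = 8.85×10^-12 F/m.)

9.25×10^-3 A

The displacement current is ε₀ times dΦ_E/dt = ε₀ A dE/dt = (8.85×10^-12)(0.01135)(9.21×10^10) = 9.25×10^-3 A.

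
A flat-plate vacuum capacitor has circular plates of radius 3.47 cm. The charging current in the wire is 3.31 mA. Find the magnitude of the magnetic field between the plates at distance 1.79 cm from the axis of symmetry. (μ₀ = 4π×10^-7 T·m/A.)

Between the plates the displacement current equals the wire current: I_d = 3.31 mA = 3.31×10^-3 A.
∮B·dl = μ₀ I_d,enc with I_d,enc = I_d r²/R² = 8.808×10^-4 A; so B = μ₀ I_d,enc/(2πr) = 9.84×10^-9 T.

9.84×10^-9 T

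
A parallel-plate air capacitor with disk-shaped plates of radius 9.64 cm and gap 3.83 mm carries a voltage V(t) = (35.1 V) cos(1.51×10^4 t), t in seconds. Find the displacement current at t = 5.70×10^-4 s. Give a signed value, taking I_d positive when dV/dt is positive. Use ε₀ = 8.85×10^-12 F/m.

-2.61×10^-5 A

dE/dt = (V₀ω/d)·−sin(ωt) with ωt = 8.607 rad: (35.1)(1.51×10^4)(-0.7296)/(3.83×10^-3) = -1.010×10^8 V/(m·s).
I_d = ε₀ A dE/dt = (8.85×10^-12)(0.02919)(-1.010×10^8) = -2.61×10^-5 A.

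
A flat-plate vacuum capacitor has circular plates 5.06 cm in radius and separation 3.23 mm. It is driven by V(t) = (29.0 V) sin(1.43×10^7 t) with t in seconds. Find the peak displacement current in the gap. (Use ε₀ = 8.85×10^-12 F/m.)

9.14×10^-3 A

(dE/dt)_max = V₀ω/d = 1.284×10^11 V/(m·s); ω = 1.43×10^7 rad/s.
I_d,max = ε₀ A (dE/dt)_max = (8.85×10^-12)(8.044×10^-3)(1.284×10^11) = 9.14×10^-3 A.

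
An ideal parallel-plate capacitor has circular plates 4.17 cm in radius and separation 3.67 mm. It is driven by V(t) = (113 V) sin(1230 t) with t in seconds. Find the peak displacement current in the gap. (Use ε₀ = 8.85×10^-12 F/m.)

1.83×10^-6 A

The displacement current equals the conduction current C dV/dt, which peaks at C V₀ ω.
With C = ε₀A/d = (8.85×10^-12)(5.463×10^-3)/(3.67×10^-3) = 1.317×10^-11 F and ω = 1230 rad/s, I_d,max = (1.317×10^-11)(113)(1230) = 1.83×10^-6 A.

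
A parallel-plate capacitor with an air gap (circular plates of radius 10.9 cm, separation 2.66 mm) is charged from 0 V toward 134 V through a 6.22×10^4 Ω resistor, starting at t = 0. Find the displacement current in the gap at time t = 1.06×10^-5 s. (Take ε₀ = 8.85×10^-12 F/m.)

5.46×10^-4 A

C = ε₀A/d = (8.85×10^-12)(0.03733)/(2.66×10^-3) = 1.242×10^-10 F and τ = RC = 7.725×10^-6 s. I_d in the gap equals the RC charging current.
I_d(t) = (V₀/R) e^(−t/τ) = 2.154×10^-3 · e^(−1.372) = 5.46×10^-4 A.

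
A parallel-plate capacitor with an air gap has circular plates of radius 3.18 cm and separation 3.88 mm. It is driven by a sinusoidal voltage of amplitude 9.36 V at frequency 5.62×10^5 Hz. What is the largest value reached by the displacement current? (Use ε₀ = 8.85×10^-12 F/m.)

C = ε₀A/d = (8.85×10^-12)(3.177×10^-3)/(3.88×10^-3) = 7.247×10^-12 F; ω = 2πf = 3.531×10^6 rad/s.
I_d = C dV/dt, so |I_d|_max = C V₀ ω = (7.247×10^-12)(9.36)(3.531×10^6) = 2.40×10^-4 A.

2.40×10^-4 A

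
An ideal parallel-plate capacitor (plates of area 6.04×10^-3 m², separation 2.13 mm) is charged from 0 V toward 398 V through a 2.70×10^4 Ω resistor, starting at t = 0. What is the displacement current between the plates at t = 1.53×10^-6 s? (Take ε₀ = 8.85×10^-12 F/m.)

With C = ε₀A/d = (8.85×10^-12)(6.04×10^-3)/(2.13×10^-3) = 2.510×10^-11 F, the time constant is τ = RC = 6.777×10^-7 s, so t/τ = 2.258 and e^(−t/τ) = 0.1046.
I_d = I_cond = (V₀/R) e^(−t/τ) = (0.01474)(0.1046) = 1.54×10^-3 A.

1.54×10^-3 A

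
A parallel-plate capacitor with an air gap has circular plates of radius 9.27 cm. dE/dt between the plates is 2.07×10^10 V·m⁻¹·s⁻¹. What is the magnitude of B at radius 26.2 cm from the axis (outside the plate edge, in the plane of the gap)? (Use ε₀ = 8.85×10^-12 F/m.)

Through the whole plate area (πR² = 0.02700 m²), I_d = ε₀ πR² dE/dt = 4.946×10^-3 A.
For r ≥ R the full I_d is enclosed: B = μ₀ I_d/(2πr) = (4π×10^-7)(4.946×10^-3)/(2π·0.262) = 3.78×10^-9 T.

3.78×10^-9 T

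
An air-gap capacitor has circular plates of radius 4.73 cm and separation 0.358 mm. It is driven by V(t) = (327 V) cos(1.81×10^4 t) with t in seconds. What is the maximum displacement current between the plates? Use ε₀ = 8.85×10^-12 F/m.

1.03×10^-3 A

(dE/dt)_max = V₀ω/d = 1.653×10^10 V/(m·s); ω = 1.81×10^4 rad/s.
I_d,max = ε₀ A (dE/dt)_max = (8.85×10^-12)(7.029×10^-3)(1.653×10^10) = 1.03×10^-3 A.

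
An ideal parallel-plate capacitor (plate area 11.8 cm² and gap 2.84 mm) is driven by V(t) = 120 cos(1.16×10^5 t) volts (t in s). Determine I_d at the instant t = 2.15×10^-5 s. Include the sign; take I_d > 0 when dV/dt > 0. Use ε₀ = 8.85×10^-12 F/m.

-3.09×10^-5 A

dE/dt = (V₀ω/d)·−sin(ωt) with ωt = 2.494 rad: (120)(1.16×10^5)(-0.6033)/(2.84×10^-3) = -2.957×10^9 V/(m·s).
I_d = ε₀ A dE/dt = (8.85×10^-12)(1.18×10^-3)(-2.957×10^9) = -3.09×10^-5 A.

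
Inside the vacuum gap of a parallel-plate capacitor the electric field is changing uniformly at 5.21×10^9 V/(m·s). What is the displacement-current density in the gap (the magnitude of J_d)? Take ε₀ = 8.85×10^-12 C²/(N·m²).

J_d = ε₀ ∂E/∂t, so J_d = 0.0461 A/m².

0.0461 A/m²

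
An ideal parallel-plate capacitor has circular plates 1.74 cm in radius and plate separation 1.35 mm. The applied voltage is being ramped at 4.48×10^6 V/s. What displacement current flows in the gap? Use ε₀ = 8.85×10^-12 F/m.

E = V/d so dE/dt = (dV/dt)/d = 3.319×10^9 V/(m·s), and I_d = ε₀ A dE/dt = (8.85×10^-12)(9.511×10^-4)(3.319×10^9) = 2.79×10^-5 A.

2.79×10^-5 A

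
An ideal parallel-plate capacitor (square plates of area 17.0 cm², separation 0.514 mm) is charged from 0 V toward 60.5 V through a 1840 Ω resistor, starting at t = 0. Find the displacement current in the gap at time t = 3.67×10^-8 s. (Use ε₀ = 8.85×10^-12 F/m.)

C = ε₀A/d = (8.85×10^-12)(1.70×10^-3)/(5.14×10^-4) = 2.927×10^-11 F and τ = RC = 5.386×10^-8 s. I_d in the gap equals the RC charging current.
I_d(t) = (V₀/R) e^(−t/τ) = 0.03288 · e^(−0.6814) = 0.0166 A.

0.0166 A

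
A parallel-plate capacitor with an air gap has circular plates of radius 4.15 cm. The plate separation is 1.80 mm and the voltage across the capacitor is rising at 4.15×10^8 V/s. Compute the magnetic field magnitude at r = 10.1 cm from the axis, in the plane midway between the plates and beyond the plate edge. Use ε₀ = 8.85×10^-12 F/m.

dE/dt = (dV/dt)/d = 2.306×10^11 V/(m·s); I_d = ε₀(πR²)(dE/dt) = (8.85×10^-12)(5.411×10^-3)(2.306×10^11) = 0.01104 A.
Outside the plates the loop encloses all of I_d, so B·2πr = μ₀ I_d and B = 2.19×10^-8 T.

2.19×10^-8 T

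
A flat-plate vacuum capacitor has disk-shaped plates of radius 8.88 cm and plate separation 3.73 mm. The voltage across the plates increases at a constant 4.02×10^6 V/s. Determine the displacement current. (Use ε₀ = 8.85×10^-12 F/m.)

C = ε₀A/d = (8.85×10^-12)(0.02477)/(3.73×10^-3) = 5.877×10^-11 F.
I_d = C dV/dt = (5.877×10^-11)(4.02×10^6) = 2.36×10^-4 A.

2.36×10^-4 A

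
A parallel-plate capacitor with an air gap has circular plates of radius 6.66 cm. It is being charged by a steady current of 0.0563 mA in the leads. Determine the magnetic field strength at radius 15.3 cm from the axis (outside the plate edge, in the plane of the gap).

7.36×10^-11 T

By continuity the displacement current in the gap matches the conduction current: I_d = 5.63×10^-5 A.
With r > R the enclosed displacement current is the full I_d; B = μ₀ I_d / (2πr) = 7.36×10^-11 T.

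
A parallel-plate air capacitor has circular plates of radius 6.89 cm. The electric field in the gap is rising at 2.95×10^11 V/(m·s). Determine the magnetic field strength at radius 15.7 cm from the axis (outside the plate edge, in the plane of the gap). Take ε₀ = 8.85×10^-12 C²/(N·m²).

4.96×10^-8 T

Total displacement current: I_d = ε₀(πR²)(dE/dt) = (8.85×10^-12)(0.01491)(2.95×10^11) = 0.03893 A.
Outside the plates the loop encloses all of I_d, so B·2πr = μ₀ I_d and B = 4.96×10^-8 T.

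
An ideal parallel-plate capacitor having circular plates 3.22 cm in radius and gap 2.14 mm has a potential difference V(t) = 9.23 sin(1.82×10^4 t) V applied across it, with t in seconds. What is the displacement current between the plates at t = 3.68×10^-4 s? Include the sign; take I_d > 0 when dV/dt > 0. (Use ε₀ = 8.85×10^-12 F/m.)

dV/dt = (9.23)(1.82×10^4)·cos(6.6976) = 1.538×10^5 V/s.
I_d = C dV/dt with C = ε₀A/d = (8.85×10^-12)(3.257×10^-3)/(2.14×10^-3) = 1.347×10^-11 F, so I_d = (1.347×10^-11)(1.538×10^5) = 2.07×10^-6 A.

2.07×10^-6 A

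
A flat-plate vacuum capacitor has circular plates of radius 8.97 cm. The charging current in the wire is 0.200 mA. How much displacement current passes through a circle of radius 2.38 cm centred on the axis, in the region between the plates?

No conduction current crosses the gap, so I_d there equals the 2.00×10^-4 A in the leads.
The field is uniform, so I_d,enc = I_d (r/R)² = (2.00×10^-4)(2.38/8.97)² = 1.41×10^-5 A.

1.41×10^-5 A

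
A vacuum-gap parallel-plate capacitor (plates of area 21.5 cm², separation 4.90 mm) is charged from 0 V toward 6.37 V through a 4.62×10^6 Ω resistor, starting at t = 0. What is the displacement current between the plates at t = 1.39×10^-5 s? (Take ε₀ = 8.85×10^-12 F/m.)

With C = ε₀A/d = (8.85×10^-12)(2.15×10^-3)/(4.90×10^-3) = 3.883×10^-12 F, the time constant is τ = RC = 1.794×10^-5 s, so t/τ = 0.7748 and e^(−t/τ) = 0.4608.
I_d = I_cond = (V₀/R) e^(−t/τ) = (1.379×10^-6)(0.4608) = 6.35×10^-7 A.

6.35×10^-7 A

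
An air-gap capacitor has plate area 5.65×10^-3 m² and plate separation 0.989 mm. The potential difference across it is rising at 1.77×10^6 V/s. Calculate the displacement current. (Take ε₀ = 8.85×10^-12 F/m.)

The field between the plates is E = V/d, so dE/dt = (1.77×10^6)/(9.89×10^-4 m) = 1.790×10^9 V/(m·s).
I_d = ε₀ A (dE/dt) = (8.85×10^-12)(5.65×10^-3)(1.790×10^9) = 8.95×10^-5 A.

8.95×10^-5 A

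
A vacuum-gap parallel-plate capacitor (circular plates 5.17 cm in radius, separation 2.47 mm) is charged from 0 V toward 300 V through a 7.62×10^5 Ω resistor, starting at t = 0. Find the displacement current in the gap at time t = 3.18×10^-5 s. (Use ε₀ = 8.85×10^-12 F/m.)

With C = ε₀A/d = (8.85×10^-12)(8.397×10^-3)/(2.47×10^-3) = 3.009×10^-11 F, the time constant is τ = RC = 2.293×10^-5 s, so t/τ = 1.387 and e^(−t/τ) = 0.2498.
I_d = I_cond = (V₀/R) e^(−t/τ) = (3.937×10^-4)(0.2498) = 9.83×10^-5 A.

9.83×10^-5 A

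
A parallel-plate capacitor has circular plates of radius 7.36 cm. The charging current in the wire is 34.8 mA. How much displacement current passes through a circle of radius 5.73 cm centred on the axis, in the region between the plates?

0.0211 A

No conduction current crosses the gap, so I_d there equals the 0.0348 A in the leads.
The field is uniform, so I_d,enc = I_d (r/R)² = (0.0348)(5.73/7.36)² = 0.0211 A.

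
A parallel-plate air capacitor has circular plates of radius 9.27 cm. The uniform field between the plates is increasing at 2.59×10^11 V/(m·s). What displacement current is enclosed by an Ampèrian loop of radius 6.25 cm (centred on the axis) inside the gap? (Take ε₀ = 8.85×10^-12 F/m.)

0.0281 A

Through the whole plate area (πR² = 0.02700 m²), I_d = ε₀ πR² dE/dt = 0.06189 A.
Since J_d is uniform, the enclosed fraction is (r/R)² = 0.4546, giving I_d,enc = 0.0281 A.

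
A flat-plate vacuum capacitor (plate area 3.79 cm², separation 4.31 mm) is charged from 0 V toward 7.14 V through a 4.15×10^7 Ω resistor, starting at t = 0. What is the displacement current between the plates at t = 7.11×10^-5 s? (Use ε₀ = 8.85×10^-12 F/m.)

C = ε₀A/d = (8.85×10^-12)(3.79×10^-4)/(4.31×10^-3) = 7.782×10^-13 F, so τ = RC = 3.230×10^-5 s.
The conduction current is I(t) = (V₀/R) e^(−t/τ), and the displacement current between the plates equals it.
t/τ = 2.201; I_d = (7.14/4.15×10^7) · e^(−2.201) = (1.720×10^-7)(0.1107) = 1.90×10^-8 A.

1.90×10^-8 A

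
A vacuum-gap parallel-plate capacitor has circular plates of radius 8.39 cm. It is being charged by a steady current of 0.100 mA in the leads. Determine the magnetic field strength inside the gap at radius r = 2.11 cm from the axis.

5.99×10^-11 T

No conduction current crosses the gap, so I_d there equals the 1.00×10^-4 A in the leads.
For r < R the Ampère–Maxwell law gives B(2πr) = μ₀ I_d (r²/R²), so B = μ₀ I_d r/(2πR²) = (4π×10^-7)(1.00×10^-4)(0.0211)/(2π·0.0839²) = 5.99×10^-11 T.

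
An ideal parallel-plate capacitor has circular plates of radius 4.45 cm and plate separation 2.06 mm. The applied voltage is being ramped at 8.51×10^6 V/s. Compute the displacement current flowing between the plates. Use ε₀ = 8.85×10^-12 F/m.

The displacement current equals the charging current C dV/dt. With C = ε₀A/d = (8.85×10^-12)(6.221×10^-3)/(2.06×10^-3) = 2.673×10^-11 F, I_d = (2.673×10^-11)(8.51×10^6) = 2.27×10^-4 A.

2.27×10^-4 A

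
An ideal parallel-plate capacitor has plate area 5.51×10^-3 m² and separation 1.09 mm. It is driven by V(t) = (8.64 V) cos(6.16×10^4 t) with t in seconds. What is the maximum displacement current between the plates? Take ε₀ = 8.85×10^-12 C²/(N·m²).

The displacement current equals the conduction current C dV/dt, which peaks at C V₀ ω.
With C = ε₀A/d = (8.85×10^-12)(5.51×10^-3)/(1.09×10^-3) = 4.474×10^-11 F and ω = 6.16×10^4 rad/s, I_d,max = (4.474×10^-11)(8.64)(6.16×10^4) = 2.38×10^-5 A.

2.38×10^-5 A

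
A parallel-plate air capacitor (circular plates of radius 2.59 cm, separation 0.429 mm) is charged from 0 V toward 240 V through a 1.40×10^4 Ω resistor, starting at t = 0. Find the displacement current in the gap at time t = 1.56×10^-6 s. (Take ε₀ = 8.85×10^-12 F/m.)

C = ε₀A/d = (8.85×10^-12)(2.107×10^-3)/(4.29×10^-4) = 4.347×10^-11 F and τ = RC = 6.086×10^-7 s. I_d in the gap equals the RC charging current.
I_d(t) = (V₀/R) e^(−t/τ) = 0.01714 · e^(−2.563) = 1.32×10^-3 A.

1.32×10^-3 A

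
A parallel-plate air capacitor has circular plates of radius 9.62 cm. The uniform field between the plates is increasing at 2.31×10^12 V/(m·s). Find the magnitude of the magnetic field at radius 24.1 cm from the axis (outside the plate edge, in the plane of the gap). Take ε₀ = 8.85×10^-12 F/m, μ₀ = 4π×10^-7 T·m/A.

Through the whole plate area (πR² = 0.02907 m²), I_d = ε₀ πR² dE/dt = 0.5943 A.
With r > R the enclosed displacement current is the full I_d; B = μ₀ I_d / (2πr) = 4.93×10^-7 T.

4.93×10^-7 T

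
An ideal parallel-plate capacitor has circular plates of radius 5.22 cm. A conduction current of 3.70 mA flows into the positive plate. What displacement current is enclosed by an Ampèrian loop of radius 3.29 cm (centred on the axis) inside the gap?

Between the plates the displacement current equals the wire current: I_d = 3.70 mA = 3.70×10^-3 A.
Since J_d is uniform, the enclosed fraction is (r/R)² = 0.3972, giving I_d,enc = 1.47×10^-3 A.

1.47×10^-3 A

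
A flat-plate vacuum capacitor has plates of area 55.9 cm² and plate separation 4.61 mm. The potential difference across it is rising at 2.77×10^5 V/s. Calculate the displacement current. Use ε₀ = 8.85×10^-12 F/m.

2.97×10^-6 A

E = V/d so dE/dt = (dV/dt)/d = 6.009×10^7 V/(m·s), and I_d = ε₀ A dE/dt = (8.85×10^-12)(5.59×10^-3)(6.009×10^7) = 2.97×10^-6 A.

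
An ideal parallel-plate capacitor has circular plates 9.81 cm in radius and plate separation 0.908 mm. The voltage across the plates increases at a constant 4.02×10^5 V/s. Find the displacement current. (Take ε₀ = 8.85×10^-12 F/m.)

C = ε₀A/d = (8.85×10^-12)(0.03023)/(9.08×10^-4) = 2.946×10^-10 F.
I_d = C dV/dt = (2.946×10^-10)(4.02×10^5) = 1.18×10^-4 A.

1.18×10^-4 A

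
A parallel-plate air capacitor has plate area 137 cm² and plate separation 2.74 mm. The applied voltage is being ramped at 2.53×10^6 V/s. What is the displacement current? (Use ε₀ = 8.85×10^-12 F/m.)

C = ε₀A/d = (8.85×10^-12)(0.0137)/(2.74×10^-3) = 4.425×10^-11 F.
I_d = C dV/dt = (4.425×10^-11)(2.53×10^6) = 1.12×10^-4 A.

1.12×10^-4 A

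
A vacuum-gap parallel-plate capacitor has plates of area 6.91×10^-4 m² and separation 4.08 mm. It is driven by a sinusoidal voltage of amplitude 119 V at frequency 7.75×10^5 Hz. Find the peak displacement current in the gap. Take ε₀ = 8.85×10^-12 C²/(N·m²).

8.69×10^-4 A

The displacement current equals the conduction current C dV/dt, which peaks at C V₀ ω.
With C = ε₀A/d = (8.85×10^-12)(6.91×10^-4)/(4.08×10^-3) = 1.499×10^-12 F and ω = 2πf = 4.869×10^6 rad/s, I_d,max = (1.499×10^-12)(119)(4.869×10^6) = 8.69×10^-4 A.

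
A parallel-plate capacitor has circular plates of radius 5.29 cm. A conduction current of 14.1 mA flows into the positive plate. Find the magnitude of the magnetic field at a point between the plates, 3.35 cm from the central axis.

3.38×10^-8 T

By continuity the displacement current in the gap matches the conduction current: I_d = 0.0141 A.
An Ampèrian loop of radius r encloses a fraction (r/R)² of I_d. Then B·2πr = μ₀ I_d (r/R)², giving B = μ₀ I_d r/(2πR²) = 3.38×10^-8 T.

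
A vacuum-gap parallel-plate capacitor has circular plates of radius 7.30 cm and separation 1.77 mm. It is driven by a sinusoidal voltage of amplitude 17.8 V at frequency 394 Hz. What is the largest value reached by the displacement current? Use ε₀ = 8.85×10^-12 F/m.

(dE/dt)_max = V₀ω/d = 2.490×10^7 V/(m·s); ω = 2πf = 2476 rad/s.
I_d,max = ε₀ A (dE/dt)_max = (8.85×10^-12)(0.01674)(2.490×10^7) = 3.69×10^-6 A.

3.69×10^-6 A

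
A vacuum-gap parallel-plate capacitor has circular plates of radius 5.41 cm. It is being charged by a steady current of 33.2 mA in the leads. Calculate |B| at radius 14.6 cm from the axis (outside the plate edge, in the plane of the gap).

4.55×10^-8 T

By continuity the displacement current in the gap matches the conduction current: I_d = 0.0332 A.
For r ≥ R the full I_d is enclosed: B = μ₀ I_d/(2πr) = (4π×10^-7)(0.0332)/(2π·0.146) = 4.55×10^-8 T.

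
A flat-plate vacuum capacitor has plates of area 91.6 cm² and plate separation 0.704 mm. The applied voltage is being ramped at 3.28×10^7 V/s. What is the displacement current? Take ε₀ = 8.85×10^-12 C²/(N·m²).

3.78×10^-3 A

E = V/d so dE/dt = (dV/dt)/d = 4.659×10^10 V/(m·s), and I_d = ε₀ A dE/dt = (8.85×10^-12)(9.16×10^-3)(4.659×10^10) = 3.78×10^-3 A.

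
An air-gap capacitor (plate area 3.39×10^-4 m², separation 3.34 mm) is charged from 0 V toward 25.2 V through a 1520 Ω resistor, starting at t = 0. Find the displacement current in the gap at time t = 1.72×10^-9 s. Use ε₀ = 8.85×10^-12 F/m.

4.70×10^-3 A

C = ε₀A/d = (8.85×10^-12)(3.39×10^-4)/(3.34×10^-3) = 8.982×10^-13 F, so τ = RC = 1.365×10^-9 s.
The conduction current is I(t) = (V₀/R) e^(−t/τ), and the displacement current between the plates equals it.
t/τ = 1.260; I_d = (25.2/1520) · e^(−1.260) = (0.01658)(0.2837) = 4.70×10^-3 A.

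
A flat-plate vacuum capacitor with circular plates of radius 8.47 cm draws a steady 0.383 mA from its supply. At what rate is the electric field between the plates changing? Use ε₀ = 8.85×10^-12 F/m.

1.92×10^9 V/(m·s)

Charge continuity gives I_d = I = 3.83×10^-4 A between the plates.
Since I_d = ε₀ A dE/dt, dE/dt = I_d/(ε₀A) = (3.83×10^-4)/((8.85×10^-12)(0.02254)) = 1.92×10^9 V/(m·s).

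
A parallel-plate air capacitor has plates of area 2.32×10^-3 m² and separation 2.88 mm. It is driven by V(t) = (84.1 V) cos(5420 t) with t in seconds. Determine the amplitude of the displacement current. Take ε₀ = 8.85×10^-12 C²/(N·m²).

3.25×10^-6 A

(dE/dt)_max = V₀ω/d = 1.583×10^8 V/(m·s); ω = 5420 rad/s.
I_d,max = ε₀ A (dE/dt)_max = (8.85×10^-12)(2.32×10^-3)(1.583×10^8) = 3.25×10^-6 A.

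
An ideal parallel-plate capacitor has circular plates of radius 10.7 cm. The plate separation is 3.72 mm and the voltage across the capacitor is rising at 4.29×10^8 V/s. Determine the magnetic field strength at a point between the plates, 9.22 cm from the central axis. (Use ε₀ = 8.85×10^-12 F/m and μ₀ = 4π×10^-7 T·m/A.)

With E = V/d, dE/dt = 1.153×10^11 V/(m·s) and πR² = 0.03597 m², giving I_d = ε₀ πR² dE/dt = 0.03670 A.
∮B·dl = μ₀ I_d,enc with I_d,enc = I_d r²/R² = 0.02725 A; so B = μ₀ I_d,enc/(2πr) = 5.91×10^-8 T.

5.91×10^-8 T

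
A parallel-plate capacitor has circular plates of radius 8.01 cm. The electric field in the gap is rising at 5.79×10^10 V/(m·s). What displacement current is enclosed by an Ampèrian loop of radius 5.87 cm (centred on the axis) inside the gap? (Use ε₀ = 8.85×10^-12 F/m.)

Total displacement current: I_d = ε₀(πR²)(dE/dt) = (8.85×10^-12)(0.02016)(5.79×10^10) = 0.01033 A.
The field is uniform, so I_d,enc = I_d (r/R)² = (0.01033)(5.87/8.01)² = 5.55×10^-3 A.

5.55×10^-3 A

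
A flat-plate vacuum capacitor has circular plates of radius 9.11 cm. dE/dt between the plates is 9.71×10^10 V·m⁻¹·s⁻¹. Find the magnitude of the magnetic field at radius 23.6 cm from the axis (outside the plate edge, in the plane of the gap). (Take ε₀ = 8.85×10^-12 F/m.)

1.90×10^-8 T

Through the whole plate area (πR² = 0.02607 m²), I_d = ε₀ πR² dE/dt = 0.02240 A.
Outside the plates the loop encloses all of I_d, so B·2πr = μ₀ I_d and B = 1.90×10^-8 T.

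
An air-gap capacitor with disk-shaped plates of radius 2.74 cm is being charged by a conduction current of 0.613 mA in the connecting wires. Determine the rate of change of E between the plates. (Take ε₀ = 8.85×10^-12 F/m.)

The displacement current between the plates equals the conduction current, I_d = 0.613 mA.
Since I_d = ε₀ A dE/dt, dE/dt = I_d/(ε₀A) = (6.13×10^-4)/((8.85×10^-12)(2.359×10^-3)) = 2.94×10^10 V/(m·s).

2.94×10^10 V/(m·s)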